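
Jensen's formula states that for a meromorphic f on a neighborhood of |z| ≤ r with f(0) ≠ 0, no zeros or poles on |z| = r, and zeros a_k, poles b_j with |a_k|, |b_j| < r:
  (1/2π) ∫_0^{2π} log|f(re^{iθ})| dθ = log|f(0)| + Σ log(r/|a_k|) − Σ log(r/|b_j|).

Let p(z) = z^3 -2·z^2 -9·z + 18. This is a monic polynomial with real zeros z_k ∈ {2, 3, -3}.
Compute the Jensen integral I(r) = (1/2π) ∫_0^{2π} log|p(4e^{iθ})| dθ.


Zeros: -3, 2, 3; r = 4.
Inside |z| < r: -3, 2, 3. Outside (|z| ≥ r): ∅.
p(0) = 18, so log|p(0)| = log(18) = 2.8904.
Apply Jensen: I(r) = log|p(0)| + Σ_k log(r/|z_k|), summed over zeros inside |z| < r.
  log(r/|z_k|) for z_k = 2: log(4/2) = 0.6931
  log(r/|z_k|) for z_k = 3: log(4/3) = 0.2877
  log(r/|z_k|) for z_k = -3: log(4/3) = 0.2877
Sum over inside zeros: 1.2685.
I(r) = log|p(0)| + (inside sum) = 2.8904 + 1.2685 = 4.1589.
Closed form (all zeros inside, monic): I(r) = n·log(r) = 3·log(4) = 4.1589. ✓

I(r) ≈ 4.1589.


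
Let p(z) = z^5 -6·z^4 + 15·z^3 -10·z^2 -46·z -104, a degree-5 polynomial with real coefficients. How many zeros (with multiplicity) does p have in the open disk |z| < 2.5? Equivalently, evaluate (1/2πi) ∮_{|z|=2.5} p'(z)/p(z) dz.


The zeros of p are: 4, (2 + 3i), (2 - 3i), (-1 + 1i), (-1 - 1i).
Their magnitudes are: 4, 3.606, 3.606, 1.414, 1.414.
Zeros with |z| < R = 2.5: (-1 + 1i), (-1 - 1i).
Count = 2.
By the argument principle, (1/2πi) ∮_{|z|=R} p'(z)/p(z) dz equals exactly this count.

Number of zeros inside |z| < 2.5: 2.


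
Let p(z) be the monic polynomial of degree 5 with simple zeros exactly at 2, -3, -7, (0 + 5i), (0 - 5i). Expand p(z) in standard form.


The polynomial is p(z) = ∏_{α ∈ S} (z − α), where S = {2, -3, -7, (0 + 5i), (0 - 5i)}.
Expanding the product yields: p(z) = z^5 + 8·z^4 + 26·z^3 + 158·z^2 + 25·z -1050.
Note conjugate pairs combine to real quadratics: (z − (0+5i))(z − (0−5i)) = z² + 25.
The resulting polynomial has degree 5 and real coefficients as required.

p(z) = z^5 + 8·z^4 + 26·z^3 + 158·z^2 + 25·z -1050.


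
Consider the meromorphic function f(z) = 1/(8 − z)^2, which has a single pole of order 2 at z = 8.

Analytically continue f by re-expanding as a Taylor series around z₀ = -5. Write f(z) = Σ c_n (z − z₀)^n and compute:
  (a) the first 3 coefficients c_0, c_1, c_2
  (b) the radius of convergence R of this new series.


Let w = z − z₀, so z = z₀ + w.
Then 8 − z = 8 − (z₀ + w) = (8 − z₀) − w = 13 − w.
f(z) = 1/(13 − w)^2 = (1/(13)^2) · (1 − w/(13))^{−2}.
By the binomial series (1−u)^{−2} = Σ_{n≥0} C(n+1, 1) u^n for |u|<1, with u = w/(13):
  c_n = C(n+1, 1) / (13)^(n+2).
  c_0 = 1/(13)^2 = 1/169.
  c_1 = 2/(13)^3 = 2/2197.
  c_2 = 3/(13)^4 = 3/28561.
The series is valid for |w/d| < 1, i.e. |z − z₀| < |d|.
Radius of convergence: R = |8 − z₀| = |13| = 13 (distance from z₀ to the singularity z = 8).

c_0 = 1/169, c_1 = 2/2197, c_2 = 3/28561; R = 13.


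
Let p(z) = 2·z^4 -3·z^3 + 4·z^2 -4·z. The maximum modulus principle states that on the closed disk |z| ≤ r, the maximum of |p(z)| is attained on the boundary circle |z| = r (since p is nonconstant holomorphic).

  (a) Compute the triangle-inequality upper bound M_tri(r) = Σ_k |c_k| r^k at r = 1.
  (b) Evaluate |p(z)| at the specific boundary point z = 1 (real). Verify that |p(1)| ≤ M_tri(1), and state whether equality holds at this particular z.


Coefficients: c_0 = 0, c_1 = -4, c_2 = 4, c_3 = -3, c_4 = 2. Radius r = 1.
Part (a). Triangle bound: M_tri(r) = Σ_k |c_k| r^k
  = |0|·1^0 + |-4|·1^1 + |4|·1^2 + |-3|·1^3 + |2|·1^4
  = 0 + 4 + 4 + 3 + 2 = 13.
This bounds M(r) := max_{|z|=r} |p(z)| from above; equality holds iff all terms c_k z^k can be made to align in phase at a single z on |z|=r.
Part (b). At z = 1 (real, on the circle |z| = r):
  p(1) = (0)·1^0 + (-4)·1^1 + (4)·1^2 + (-3)·1^3 + (2)·1^4 = -1.
  |p(1)| = 1.
Check: |p(1)| = 1 ≤ 13 = M_tri(1). ✓ Equality does not hold at z = 1 (the coefficients have mixed signs, so the terms do not all align in phase there).

M_tri(1) = 13; |p(1)| = 1; equality at z=1: no.


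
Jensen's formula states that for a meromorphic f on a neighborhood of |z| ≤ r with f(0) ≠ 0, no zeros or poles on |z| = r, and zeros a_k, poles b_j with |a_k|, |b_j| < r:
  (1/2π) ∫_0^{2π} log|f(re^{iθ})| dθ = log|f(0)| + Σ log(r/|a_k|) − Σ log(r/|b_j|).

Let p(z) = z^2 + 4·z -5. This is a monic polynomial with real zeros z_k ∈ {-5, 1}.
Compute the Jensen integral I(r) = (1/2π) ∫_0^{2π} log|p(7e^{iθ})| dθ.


Zeros: -5, 1; r = 7.
Inside |z| < r: -5, 1. Outside (|z| ≥ r): ∅.
p(0) = -5, so log|p(0)| = log(5) = 1.6094.
Apply Jensen: I(r) = log|p(0)| + Σ_k log(r/|z_k|), summed over zeros inside |z| < r.
  log(r/|z_k|) for z_k = -5: log(7/5) = 0.3365
  log(r/|z_k|) for z_k = 1: log(7/1) = 1.9459
Sum over inside zeros: 2.2824.
I(r) = log|p(0)| + (inside sum) = 1.6094 + 2.2824 = 3.8918.
Closed form (all zeros inside, monic): I(r) = n·log(r) = 2·log(7) = 3.8918. ✓

I(r) ≈ 3.8918.


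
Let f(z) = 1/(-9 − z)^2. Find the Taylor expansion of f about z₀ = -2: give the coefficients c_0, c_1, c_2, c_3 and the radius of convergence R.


Let w = z − z₀, so z = z₀ + w.
Then -9 − z = -9 − (z₀ + w) = (-9 − z₀) − w = -7 − w.
f(z) = 1/(-7 − w)^2 = (1/(-7)^2) · (1 − w/(-7))^{−2}.
By the binomial series (1−u)^{−2} = Σ_{n≥0} C(n+1, 1) u^n for |u|<1, with u = w/(-7):
  c_n = C(n+1, 1) / (-7)^(n+2).
  c_0 = 1/(-7)^2 = 1/49.
  c_1 = 2/(-7)^3 = -2/343.
  c_2 = 3/(-7)^4 = 3/2401.
  c_3 = 4/(-7)^5 = -4/16807.
The series is valid for |w/d| < 1, i.e. |z − z₀| < |d|.
Radius of convergence: R = |-9 − z₀| = |-7| = 7 (distance from z₀ to the singularity z = -9).

c_0 = 1/49, c_1 = -2/343, c_2 = 3/2401, c_3 = -4/16807; R = 7.


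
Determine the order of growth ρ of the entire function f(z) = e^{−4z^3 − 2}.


|e^{−4z^3 − 2}| = e^{Re(-4·z^3) + -2} ≤ e^{4|z|^3 + -2} = e^{4r^3 + -2} on |z| = r, so ρ ≤ 3. Choosing z on |z|=r so that -4·z^3 is real positive (always possible by picking arg z appropriately) gives |f(z)| = e^{4r^3 + -2}, matching the bound. The additive constant -2 does not affect log log M(r) ~ 3·log r. Hence ρ = 3.
Therefore ρ = 3.

Order ρ = 3.


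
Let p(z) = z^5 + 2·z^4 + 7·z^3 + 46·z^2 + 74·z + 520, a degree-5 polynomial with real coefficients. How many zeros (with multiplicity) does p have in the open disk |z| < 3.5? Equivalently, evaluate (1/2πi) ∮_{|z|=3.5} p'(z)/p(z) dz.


The zeros of p are: (2 + 3i), (2 - 3i), (-1 + 3i), (-1 - 3i), -4.
Their magnitudes are: 3.606, 3.606, 3.162, 3.162, 4.
Zeros with |z| < R = 3.5: (-1 + 3i), (-1 - 3i).
Count = 2.
By the argument principle, (1/2πi) ∮_{|z|=R} p'(z)/p(z) dz equals exactly this count.

Number of zeros inside |z| < 3.5: 2.


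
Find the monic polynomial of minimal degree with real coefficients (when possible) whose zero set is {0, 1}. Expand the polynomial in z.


The polynomial is p(z) = ∏_{α ∈ S} (z − α), where S = {0, 1}.
Expanding the product yields: p(z) = z^2 -z.
The resulting polynomial has degree 2 and real coefficients as required.

p(z) = z^2 -z.


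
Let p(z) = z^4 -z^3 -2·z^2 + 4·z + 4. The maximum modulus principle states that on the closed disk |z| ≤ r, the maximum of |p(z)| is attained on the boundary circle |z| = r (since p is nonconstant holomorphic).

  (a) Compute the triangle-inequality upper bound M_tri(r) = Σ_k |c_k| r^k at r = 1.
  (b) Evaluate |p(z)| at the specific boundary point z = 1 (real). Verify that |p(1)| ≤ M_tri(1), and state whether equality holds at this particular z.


Coefficients: c_0 = 4, c_1 = 4, c_2 = -2, c_3 = -1, c_4 = 1. Radius r = 1.
Part (a). Triangle bound: M_tri(r) = Σ_k |c_k| r^k
  = |4|·1^0 + |4|·1^1 + |-2|·1^2 + |-1|·1^3 + |1|·1^4
  = 4 + 4 + 2 + 1 + 1 = 12.
This bounds M(r) := max_{|z|=r} |p(z)| from above; equality holds iff all terms c_k z^k can be made to align in phase at a single z on |z|=r.
Part (b). At z = 1 (real, on the circle |z| = r):
  p(1) = (4)·1^0 + (4)·1^1 + (-2)·1^2 + (-1)·1^3 + (1)·1^4 = 6.
  |p(1)| = 6.
Check: |p(1)| = 6 ≤ 12 = M_tri(1). ✓ Equality does not hold at z = 1 (the coefficients have mixed signs, so the terms do not all align in phase there).

M_tri(1) = 12; |p(1)| = 6; equality at z=1: no.


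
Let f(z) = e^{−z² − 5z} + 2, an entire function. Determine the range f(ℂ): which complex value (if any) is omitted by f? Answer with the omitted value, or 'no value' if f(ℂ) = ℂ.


Little Picard bounds the complement of f(ℂ) to at most one point.
The exponent g(z) = −z² − 5z is a nonconstant polynomial, hence surjective onto ℂ. So e^{g(z)} takes every value in {e^w : w ∈ ℂ} = ℂ ∖ {0}. Adding 2 shifts the range to ℂ ∖ {2}. f omits exactly 2.

Omitted value: 2.


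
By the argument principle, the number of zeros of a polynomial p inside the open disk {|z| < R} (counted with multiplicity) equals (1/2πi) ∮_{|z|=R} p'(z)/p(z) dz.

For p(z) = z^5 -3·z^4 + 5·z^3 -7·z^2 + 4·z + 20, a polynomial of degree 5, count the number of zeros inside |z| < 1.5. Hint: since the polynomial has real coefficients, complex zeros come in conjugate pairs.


The zeros of p are: -1, (0 + 2i), (0 - 2i), (2 + 1i), (2 - 1i).
Their magnitudes are: 1, 2, 2, 2.236, 2.236.
Zeros with |z| < R = 1.5: -1.
Count = 1.
By the argument principle, (1/2πi) ∮_{|z|=R} p'(z)/p(z) dz equals exactly this count.

Number of zeros inside |z| < 1.5: 1.


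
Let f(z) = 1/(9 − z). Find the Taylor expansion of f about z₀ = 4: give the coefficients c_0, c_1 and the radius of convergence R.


Let w = z − z₀, so z = z₀ + w.
Then 9 − z = 9 − (z₀ + w) = (9 − z₀) − w = 5 − w.
f(z) = 1/(5 − w) = (1/(5)) · 1/(1 − w/(5)) = Σ_{n≥0} w^n / (5)^(n+1).
So c_n = 1/(5)^(n+1):
  c_0 = 1/(5)^1 = 1/5.
  c_1 = 1/(5)^2 = 1/25.
The series is valid for |w/d| < 1, i.e. |z − z₀| < |d|.
Radius of convergence: R = |9 − z₀| = |5| = 5 (distance from z₀ to the singularity z = 9).

c_0 = 1/5, c_1 = 1/25; R = 5.


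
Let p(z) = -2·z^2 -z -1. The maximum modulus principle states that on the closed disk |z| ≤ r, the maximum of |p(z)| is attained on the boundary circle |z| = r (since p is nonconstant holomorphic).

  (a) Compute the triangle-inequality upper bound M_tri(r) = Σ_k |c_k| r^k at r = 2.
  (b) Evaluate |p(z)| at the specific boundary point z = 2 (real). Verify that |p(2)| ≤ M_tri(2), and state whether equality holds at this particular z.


Coefficients: c_0 = -1, c_1 = -1, c_2 = -2. Radius r = 2.
Part (a). Triangle bound: M_tri(r) = Σ_k |c_k| r^k
  = |-1|·2^0 + |-1|·2^1 + |-2|·2^2
  = 1 + 2 + 8 = 11.
This bounds M(r) := max_{|z|=r} |p(z)| from above; equality holds iff all terms c_k z^k can be made to align in phase at a single z on |z|=r.
Part (b). At z = 2 (real, on the circle |z| = r):
  p(2) = (-1)·2^0 + (-1)·2^1 + (-2)·2^2 = -11.
  |p(2)| = 11.
Since all nonzero coefficients share the same sign, |p(2)| = 11 = M_tri(2); the triangle bound is attained at z = 2, so in fact M(r) = 11.

M_tri(2) = 11; |p(2)| = 11; equality at z=2: yes.


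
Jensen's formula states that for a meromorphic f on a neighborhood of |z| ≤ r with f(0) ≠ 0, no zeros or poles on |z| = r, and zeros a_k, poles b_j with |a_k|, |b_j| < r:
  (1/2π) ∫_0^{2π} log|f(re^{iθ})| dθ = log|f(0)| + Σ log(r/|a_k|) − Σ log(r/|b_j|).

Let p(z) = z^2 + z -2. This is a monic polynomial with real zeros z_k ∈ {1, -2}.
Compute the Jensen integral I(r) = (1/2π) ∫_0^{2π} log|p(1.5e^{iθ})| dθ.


Zeros: -2, 1; r = 1.5.
Inside |z| < r: 1. Outside (|z| ≥ r): -2.
p(0) = -2, so log|p(0)| = log(2) = 0.6931.
Apply Jensen: I(r) = log|p(0)| + Σ_k log(r/|z_k|), summed over zeros inside |z| < r.
  log(r/|z_k|) for z_k = 1: log(1.5/1) = 0.4055
  Outside zeros (-2) contribute nothing to the Jensen sum.
Sum over inside zeros: 0.4055.
I(r) = log|p(0)| + (inside sum) = 0.6931 + 0.4055 = 1.0986.
Note: since some zeros are outside |z| ≤ r, the simplified n·log(r) form does NOT apply — only the inside zeros contribute.

I(r) ≈ 1.0986.


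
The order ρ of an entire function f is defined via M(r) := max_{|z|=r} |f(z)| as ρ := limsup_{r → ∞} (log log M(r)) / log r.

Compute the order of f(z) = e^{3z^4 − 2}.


|e^{3z^4 − 2}| = e^{Re(3·z^4) + -2} ≤ e^{3|z|^4 + -2} = e^{3r^4 + -2} on |z| = r, so ρ ≤ 4. Choosing z on |z|=r so that 3·z^4 is real positive (always possible by picking arg z appropriately) gives |f(z)| = e^{3r^4 + -2}, matching the bound. The additive constant -2 does not affect log log M(r) ~ 4·log r. Hence ρ = 4.
Therefore ρ = 4.

Order ρ = 4.


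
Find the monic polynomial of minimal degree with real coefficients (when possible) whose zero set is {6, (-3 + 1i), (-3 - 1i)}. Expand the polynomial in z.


The polynomial is p(z) = ∏_{α ∈ S} (z − α), where S = {6, (-3 + 1i), (-3 - 1i)}.
Expanding the product yields: p(z) = z^3 -26·z -60.
Note conjugate pairs combine to real quadratics: (z − (-3+1i))(z − (-3−1i)) = z² + 6z + 10.
The resulting polynomial has degree 3 and real coefficients as required.

p(z) = z^3 -26·z -60.


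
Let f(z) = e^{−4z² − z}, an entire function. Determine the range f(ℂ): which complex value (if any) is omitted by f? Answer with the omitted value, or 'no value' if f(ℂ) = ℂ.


Little Picard bounds the complement of f(ℂ) to at most one point.
The exponent g(z) = −4z² − z is a nonconstant polynomial, hence surjective onto ℂ. So e^{g(z)} takes every value in {e^w : w ∈ ℂ} = ℂ ∖ {0}. Adding 0 shifts the range to ℂ ∖ {0}. f omits exactly 0.

Omitted value: 0.


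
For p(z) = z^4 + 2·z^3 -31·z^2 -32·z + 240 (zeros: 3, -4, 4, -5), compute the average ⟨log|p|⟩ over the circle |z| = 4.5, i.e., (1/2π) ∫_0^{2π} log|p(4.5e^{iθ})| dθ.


Zeros: -5, -4, 3, 4; r = 4.5.
Inside |z| < r: -4, 3, 4. Outside (|z| ≥ r): -5.
p(0) = 240, so log|p(0)| = log(240) = 5.4806.
Apply Jensen: I(r) = log|p(0)| + Σ_k log(r/|z_k|), summed over zeros inside |z| < r.
  log(r/|z_k|) for z_k = 3: log(4.5/3) = 0.4055
  log(r/|z_k|) for z_k = -4: log(4.5/4) = 0.1178
  log(r/|z_k|) for z_k = 4: log(4.5/4) = 0.1178
  Outside zeros (-5) contribute nothing to the Jensen sum.
Sum over inside zeros: 0.6410.
I(r) = log|p(0)| + (inside sum) = 5.4806 + 0.6410 = 6.1217.
Note: since some zeros are outside |z| ≤ r, the simplified n·log(r) form does NOT apply — only the inside zeros contribute.

I(r) ≈ 6.1217.


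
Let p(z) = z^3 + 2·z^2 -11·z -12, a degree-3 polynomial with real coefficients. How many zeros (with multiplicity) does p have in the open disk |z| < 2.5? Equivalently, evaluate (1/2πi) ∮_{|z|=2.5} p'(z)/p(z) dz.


The zeros of p are: -1, 3, -4.
Their magnitudes are: 1, 3, 4.
Zeros with |z| < R = 2.5: -1.
Count = 1.
By the argument principle, (1/2πi) ∮_{|z|=R} p'(z)/p(z) dz equals exactly this count.

Number of zeros inside |z| < 2.5: 1.


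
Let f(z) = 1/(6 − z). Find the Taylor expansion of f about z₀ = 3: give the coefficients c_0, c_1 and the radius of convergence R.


Let w = z − z₀, so z = z₀ + w.
Then 6 − z = 6 − (z₀ + w) = (6 − z₀) − w = 3 − w.
f(z) = 1/(3 − w) = (1/(3)) · 1/(1 − w/(3)) = Σ_{n≥0} w^n / (3)^(n+1).
So c_n = 1/(3)^(n+1):
  c_0 = 1/(3)^1 = 1/3.
  c_1 = 1/(3)^2 = 1/9.
The series is valid for |w/d| < 1, i.e. |z − z₀| < |d|.
Radius of convergence: R = |6 − z₀| = |3| = 3 (distance from z₀ to the singularity z = 6).

c_0 = 1/3, c_1 = 1/9; R = 3.


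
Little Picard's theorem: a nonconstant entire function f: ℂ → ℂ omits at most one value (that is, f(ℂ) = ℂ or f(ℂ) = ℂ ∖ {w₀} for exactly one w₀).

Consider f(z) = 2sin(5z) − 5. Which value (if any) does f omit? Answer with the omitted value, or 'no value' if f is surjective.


Little Picard bounds the complement of f(ℂ) to at most one point.
sin is entire and surjective onto ℂ: for every w ∈ ℂ, sin(ζ) = w has a solution ζ ∈ ℂ (e.g., via the complex inverse arcsin). With ζ = 5z this gives z = ζ/(5). Then 2·sin(5z) takes every value in 2·ℂ = ℂ, and adding -5 is a bijection of ℂ. So f is surjective and omits no value. (Note: only on the real line is sin bounded by [−1, 1].)

Omitted value: no value.


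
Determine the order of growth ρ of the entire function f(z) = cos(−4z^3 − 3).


Write cos(w) = (e^{iw} ± e^{−iw})/(2 or 2i), so |cos(w)| ≤ e^{|w|}. With w = −4z^3 − 3, |w| ≤ 4r^3 + 3 on |z|=r, giving M(r) ≤ e^{4r^3 + 3} and ρ ≤ 3. For the lower bound, choose z on |z|=r with -4z^3 purely imaginary of modulus 4r^3; then |cos(−4z^3 − 3)| grows like e^{4r^3}/2, so ρ ≥ 3. Hence ρ = 3.
Therefore ρ = 3.

Order ρ = 3.


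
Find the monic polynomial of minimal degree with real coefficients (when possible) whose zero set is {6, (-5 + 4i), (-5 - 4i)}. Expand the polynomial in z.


The polynomial is p(z) = ∏_{α ∈ S} (z − α), where S = {6, (-5 + 4i), (-5 - 4i)}.
Expanding the product yields: p(z) = z^3 + 4·z^2 -19·z -246.
Note conjugate pairs combine to real quadratics: (z − (-5+4i))(z − (-5−4i)) = z² + 10z + 41.
The resulting polynomial has degree 3 and real coefficients as required.

p(z) = z^3 + 4·z^2 -19·z -246.


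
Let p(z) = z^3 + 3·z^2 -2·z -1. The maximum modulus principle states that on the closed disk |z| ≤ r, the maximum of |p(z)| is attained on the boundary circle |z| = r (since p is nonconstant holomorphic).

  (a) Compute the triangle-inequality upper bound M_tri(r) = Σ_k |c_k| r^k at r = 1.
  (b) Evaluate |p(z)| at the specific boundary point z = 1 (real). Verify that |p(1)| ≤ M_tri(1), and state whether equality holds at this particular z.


Coefficients: c_0 = -1, c_1 = -2, c_2 = 3, c_3 = 1. Radius r = 1.
Part (a). Triangle bound: M_tri(r) = Σ_k |c_k| r^k
  = |-1|·1^0 + |-2|·1^1 + |3|·1^2 + |1|·1^3
  = 1 + 2 + 3 + 1 = 7.
This bounds M(r) := max_{|z|=r} |p(z)| from above; equality holds iff all terms c_k z^k can be made to align in phase at a single z on |z|=r.
Part (b). At z = 1 (real, on the circle |z| = r):
  p(1) = (-1)·1^0 + (-2)·1^1 + (3)·1^2 + (1)·1^3 = 1.
  |p(1)| = 1.
Check: |p(1)| = 1 ≤ 7 = M_tri(1). ✓ Equality does not hold at z = 1 (the coefficients have mixed signs, so the terms do not all align in phase there).

M_tri(1) = 7; |p(1)| = 1; equality at z=1: no.


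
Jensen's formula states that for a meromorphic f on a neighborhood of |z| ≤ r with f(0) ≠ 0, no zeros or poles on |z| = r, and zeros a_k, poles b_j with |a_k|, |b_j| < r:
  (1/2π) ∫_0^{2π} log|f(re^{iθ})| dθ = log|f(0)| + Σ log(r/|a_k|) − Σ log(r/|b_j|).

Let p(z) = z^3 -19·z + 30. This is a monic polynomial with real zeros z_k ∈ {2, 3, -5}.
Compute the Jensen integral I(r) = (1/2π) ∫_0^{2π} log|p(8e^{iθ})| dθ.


Zeros: -5, 2, 3; r = 8.
Inside |z| < r: -5, 2, 3. Outside (|z| ≥ r): ∅.
p(0) = 30, so log|p(0)| = log(30) = 3.4012.
Apply Jensen: I(r) = log|p(0)| + Σ_k log(r/|z_k|), summed over zeros inside |z| < r.
  log(r/|z_k|) for z_k = 2: log(8/2) = 1.3863
  log(r/|z_k|) for z_k = 3: log(8/3) = 0.9808
  log(r/|z_k|) for z_k = -5: log(8/5) = 0.4700
Sum over inside zeros: 2.8371.
I(r) = log|p(0)| + (inside sum) = 3.4012 + 2.8371 = 6.2383.
Closed form (all zeros inside, monic): I(r) = n·log(r) = 3·log(8) = 6.2383. ✓

I(r) ≈ 6.2383.


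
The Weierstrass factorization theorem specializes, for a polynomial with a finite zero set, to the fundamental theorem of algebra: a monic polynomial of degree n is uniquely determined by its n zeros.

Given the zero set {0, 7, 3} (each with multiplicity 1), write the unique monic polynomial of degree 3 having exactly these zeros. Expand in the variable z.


The polynomial is p(z) = ∏_{α ∈ S} (z − α), where S = {0, 7, 3}.
Expanding the product yields: p(z) = z^3 -10·z^2 + 21·z.
The resulting polynomial has degree 3 and real coefficients as required.

p(z) = z^3 -10·z^2 + 21·z.


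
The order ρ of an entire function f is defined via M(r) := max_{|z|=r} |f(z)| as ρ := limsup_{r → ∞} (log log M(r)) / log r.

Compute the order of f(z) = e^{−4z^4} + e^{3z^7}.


Each summand is entire of order 4 and 7 respectively (as in the single-exponential case). The order of a sum is at most the max of the orders, so ρ ≤ 7. For the lower bound: on |z|=r choose arg z so that 3z^7 is real positive; then |e^{3z^7}| = e^{3r^7} while |e^{-4z^4}| ≤ e^{4r^4} = o(e^{3r^7}). So |f| ≥ e^{3r^7}(1 − o(1)) and ρ ≥ 7. Hence ρ = max(4, 7) = 7.
Therefore ρ = 7.

Order ρ = 7.


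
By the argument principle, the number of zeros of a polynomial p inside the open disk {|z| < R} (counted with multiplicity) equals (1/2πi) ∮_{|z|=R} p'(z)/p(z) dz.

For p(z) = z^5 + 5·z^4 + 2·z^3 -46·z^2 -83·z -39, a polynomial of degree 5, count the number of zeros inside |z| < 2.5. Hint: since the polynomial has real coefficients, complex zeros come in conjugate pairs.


The zeros of p are: -1, -1, 3, (-3 + 2i), (-3 - 2i).
Their magnitudes are: 1, 1, 3, 3.606, 3.606.
Zeros with |z| < R = 2.5: -1, -1.
Count = 2.
By the argument principle, (1/2πi) ∮_{|z|=R} p'(z)/p(z) dz equals exactly this count.

Number of zeros inside |z| < 2.5: 2.


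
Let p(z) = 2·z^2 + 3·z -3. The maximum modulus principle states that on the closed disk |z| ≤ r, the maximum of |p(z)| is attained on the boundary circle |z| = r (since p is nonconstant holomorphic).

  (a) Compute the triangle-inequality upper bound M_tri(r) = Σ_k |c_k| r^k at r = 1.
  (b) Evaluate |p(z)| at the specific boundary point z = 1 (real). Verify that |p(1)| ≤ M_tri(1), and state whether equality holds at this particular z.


Coefficients: c_0 = -3, c_1 = 3, c_2 = 2. Radius r = 1.
Part (a). Triangle bound: M_tri(r) = Σ_k |c_k| r^k
  = |-3|·1^0 + |3|·1^1 + |2|·1^2
  = 3 + 3 + 2 = 8.
This bounds M(r) := max_{|z|=r} |p(z)| from above; equality holds iff all terms c_k z^k can be made to align in phase at a single z on |z|=r.
Part (b). At z = 1 (real, on the circle |z| = r):
  p(1) = (-3)·1^0 + (3)·1^1 + (2)·1^2 = 2.
  |p(1)| = 2.
Check: |p(1)| = 2 ≤ 8 = M_tri(1). ✓ Equality does not hold at z = 1 (the coefficients have mixed signs, so the terms do not all align in phase there).

M_tri(1) = 8; |p(1)| = 2; equality at z=1: no.


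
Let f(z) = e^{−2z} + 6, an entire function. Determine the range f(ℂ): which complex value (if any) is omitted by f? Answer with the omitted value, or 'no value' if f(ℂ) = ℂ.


Little Picard bounds the complement of f(ℂ) to at most one point.
e^{−2z} is never zero on ℂ, so 1·e^{−2z} takes every value in ℂ ∖ {0}. Adding 6 shifts the range to ℂ ∖ {6}. Thus f omits exactly the value 6.

Omitted value: 6.


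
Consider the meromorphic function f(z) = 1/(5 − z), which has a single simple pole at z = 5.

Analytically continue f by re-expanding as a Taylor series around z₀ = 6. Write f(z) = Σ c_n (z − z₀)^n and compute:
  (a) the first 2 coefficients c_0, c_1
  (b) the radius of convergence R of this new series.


Let w = z − z₀, so z = z₀ + w.
Then 5 − z = 5 − (z₀ + w) = (5 − z₀) − w = -1 − w.
f(z) = 1/(-1 − w) = (1/(-1)) · 1/(1 − w/(-1)) = Σ_{n≥0} w^n / (-1)^(n+1).
So c_n = 1/(-1)^(n+1):
  c_0 = 1/(-1)^1 = -1.
  c_1 = 1/(-1)^2 = 1.
The series is valid for |w/d| < 1, i.e. |z − z₀| < |d|.
Radius of convergence: R = |5 − z₀| = |-1| = 1 (distance from z₀ to the singularity z = 5).

c_0 = -1, c_1 = 1; R = 1.


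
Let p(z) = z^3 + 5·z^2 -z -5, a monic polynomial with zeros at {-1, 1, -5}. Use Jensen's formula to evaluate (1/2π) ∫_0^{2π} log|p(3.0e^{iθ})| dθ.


Zeros: -5, -1, 1; r = 3.0.
Inside |z| < r: -1, 1. Outside (|z| ≥ r): -5.
p(0) = -5, so log|p(0)| = log(5) = 1.6094.
Apply Jensen: I(r) = log|p(0)| + Σ_k log(r/|z_k|), summed over zeros inside |z| < r.
  log(r/|z_k|) for z_k = -1: log(3.0/1) = 1.0986
  log(r/|z_k|) for z_k = 1: log(3.0/1) = 1.0986
  Outside zeros (-5) contribute nothing to the Jensen sum.
Sum over inside zeros: 2.1972.
I(r) = log|p(0)| + (inside sum) = 1.6094 + 2.1972 = 3.8067.
Note: since some zeros are outside |z| ≤ r, the simplified n·log(r) form does NOT apply — only the inside zeros contribute.

I(r) ≈ 3.8067.


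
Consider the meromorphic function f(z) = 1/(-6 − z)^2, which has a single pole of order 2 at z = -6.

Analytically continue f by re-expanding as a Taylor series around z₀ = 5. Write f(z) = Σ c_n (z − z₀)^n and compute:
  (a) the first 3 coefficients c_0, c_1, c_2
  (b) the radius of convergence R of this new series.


Let w = z − z₀, so z = z₀ + w.
Then -6 − z = -6 − (z₀ + w) = (-6 − z₀) − w = -11 − w.
f(z) = 1/(-11 − w)^2 = (1/(-11)^2) · (1 − w/(-11))^{−2}.
By the binomial series (1−u)^{−2} = Σ_{n≥0} C(n+1, 1) u^n for |u|<1, with u = w/(-11):
  c_n = C(n+1, 1) / (-11)^(n+2).
  c_0 = 1/(-11)^2 = 1/121.
  c_1 = 2/(-11)^3 = -2/1331.
  c_2 = 3/(-11)^4 = 3/14641.
The series is valid for |w/d| < 1, i.e. |z − z₀| < |d|.
Radius of convergence: R = |-6 − z₀| = |-11| = 11 (distance from z₀ to the singularity z = -6).

c_0 = 1/121, c_1 = -2/1331, c_2 = 3/14641; R = 11.


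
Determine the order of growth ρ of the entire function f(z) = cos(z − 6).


cos(w) is a linear combination of e^{iw} and e^{−iw} (or e^w, e^{−w} in the hyperbolic case), so |cos(w)| ≤ e^{|w|}. With w = z − 6, |w| ≤ 1|z| + 6 = 1r + 6 on |z| = r, giving M(r) ≤ e^{1r + 6}, so ρ ≤ 1. On a suitable ray (z = it for sin/cos; z = t for sinh/cosh, t real → ∞), |cos(z − 6)| grows like e^{1|t|}/2, so ρ ≥ 1. Hence ρ = 1.
Therefore ρ = 1.

Order ρ = 1.


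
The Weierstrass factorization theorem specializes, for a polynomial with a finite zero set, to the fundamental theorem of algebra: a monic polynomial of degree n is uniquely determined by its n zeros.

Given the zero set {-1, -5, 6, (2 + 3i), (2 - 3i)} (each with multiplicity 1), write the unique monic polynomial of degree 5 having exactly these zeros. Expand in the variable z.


The polynomial is p(z) = ∏_{α ∈ S} (z − α), where S = {-1, -5, 6, (2 + 3i), (2 - 3i)}.
Expanding the product yields: p(z) = z^5 -4·z^4 -18·z^3 + 94·z^2 -283·z -390.
Note conjugate pairs combine to real quadratics: (z − (2+3i))(z − (2−3i)) = z² − 4z + 13.
The resulting polynomial has degree 5 and real coefficients as required.

p(z) = z^5 -4·z^4 -18·z^3 + 94·z^2 -283·z -390.


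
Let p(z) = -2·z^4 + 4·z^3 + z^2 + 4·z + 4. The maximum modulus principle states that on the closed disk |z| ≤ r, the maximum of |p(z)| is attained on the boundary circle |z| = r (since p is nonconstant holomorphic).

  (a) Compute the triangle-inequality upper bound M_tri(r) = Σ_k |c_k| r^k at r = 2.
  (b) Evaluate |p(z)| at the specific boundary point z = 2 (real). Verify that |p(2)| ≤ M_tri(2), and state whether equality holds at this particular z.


Coefficients: c_0 = 4, c_1 = 4, c_2 = 1, c_3 = 4, c_4 = -2. Radius r = 2.
Part (a). Triangle bound: M_tri(r) = Σ_k |c_k| r^k
  = |4|·2^0 + |4|·2^1 + |1|·2^2 + |4|·2^3 + |-2|·2^4
  = 4 + 8 + 4 + 32 + 32 = 80.
This bounds M(r) := max_{|z|=r} |p(z)| from above; equality holds iff all terms c_k z^k can be made to align in phase at a single z on |z|=r.
Part (b). At z = 2 (real, on the circle |z| = r):
  p(2) = (4)·2^0 + (4)·2^1 + (1)·2^2 + (4)·2^3 + (-2)·2^4 = 16.
  |p(2)| = 16.
Check: |p(2)| = 16 ≤ 80 = M_tri(2). ✓ Equality does not hold at z = 2 (the coefficients have mixed signs, so the terms do not all align in phase there).

M_tri(2) = 80; |p(2)| = 16; equality at z=2: no.


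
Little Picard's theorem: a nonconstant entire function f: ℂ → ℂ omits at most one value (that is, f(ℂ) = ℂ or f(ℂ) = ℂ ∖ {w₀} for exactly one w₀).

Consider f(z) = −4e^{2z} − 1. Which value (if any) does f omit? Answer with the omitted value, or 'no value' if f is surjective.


Little Picard bounds the complement of f(ℂ) to at most one point.
e^{2z} is never zero on ℂ, so -4·e^{2z} takes every value in ℂ ∖ {0}. Adding -1 shifts the range to ℂ ∖ {-1}. Thus f omits exactly the value -1.

Omitted value: -1.


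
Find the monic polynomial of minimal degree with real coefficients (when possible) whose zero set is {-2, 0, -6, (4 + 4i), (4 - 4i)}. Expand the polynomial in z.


The polynomial is p(z) = ∏_{α ∈ S} (z − α), where S = {-2, 0, -6, (4 + 4i), (4 - 4i)}.
Expanding the product yields: p(z) = z^5 -20·z^3 + 160·z^2 + 384·z.
Note conjugate pairs combine to real quadratics: (z − (4+4i))(z − (4−4i)) = z² − 8z + 32.
The resulting polynomial has degree 5 and real coefficients as required.

p(z) = z^5 -20·z^3 + 160·z^2 + 384·z.


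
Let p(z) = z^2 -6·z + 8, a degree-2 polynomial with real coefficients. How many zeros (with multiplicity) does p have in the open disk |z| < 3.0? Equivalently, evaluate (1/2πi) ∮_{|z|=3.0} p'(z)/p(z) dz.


The zeros of p are: 2, 4.
Their magnitudes are: 2, 4.
Zeros with |z| < R = 3.0: 2.
Count = 1.
By the argument principle, (1/2πi) ∮_{|z|=R} p'(z)/p(z) dz equals exactly this count.

Number of zeros inside |z| < 3.0: 1.


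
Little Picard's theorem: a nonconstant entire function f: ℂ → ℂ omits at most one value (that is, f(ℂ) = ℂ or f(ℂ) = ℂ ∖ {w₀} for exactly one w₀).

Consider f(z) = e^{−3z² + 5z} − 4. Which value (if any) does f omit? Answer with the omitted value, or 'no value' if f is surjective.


Little Picard bounds the complement of f(ℂ) to at most one point.
The exponent g(z) = −3z² + 5z is a nonconstant polynomial, hence surjective onto ℂ. So e^{g(z)} takes every value in {e^w : w ∈ ℂ} = ℂ ∖ {0}. Adding -4 shifts the range to ℂ ∖ {-4}. f omits exactly -4.

Omitted value: -4.


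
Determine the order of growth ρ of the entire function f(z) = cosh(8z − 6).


cosh(w) is a linear combination of e^{iw} and e^{−iw} (or e^w, e^{−w} in the hyperbolic case), so |cosh(w)| ≤ e^{|w|}. With w = 8z − 6, |w| ≤ 8|z| + 6 = 8r + 6 on |z| = r, giving M(r) ≤ e^{8r + 6}, so ρ ≤ 1. On a suitable ray (z = it for sin/cos; z = t for sinh/cosh, t real → ∞), |cosh(8z − 6)| grows like e^{8|t|}/2, so ρ ≥ 1. Hence ρ = 1.
Therefore ρ = 1.

Order ρ = 1.


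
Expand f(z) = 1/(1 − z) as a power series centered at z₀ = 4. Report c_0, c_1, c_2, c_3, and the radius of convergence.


Let w = z − z₀, so z = z₀ + w.
Then 1 − z = 1 − (z₀ + w) = (1 − z₀) − w = -3 − w.
f(z) = 1/(-3 − w) = (1/(-3)) · 1/(1 − w/(-3)) = Σ_{n≥0} w^n / (-3)^(n+1).
So c_n = 1/(-3)^(n+1):
  c_0 = 1/(-3)^1 = -1/3.
  c_1 = 1/(-3)^2 = 1/9.
  c_2 = 1/(-3)^3 = -1/27.
  c_3 = 1/(-3)^4 = 1/81.
The series is valid for |w/d| < 1, i.e. |z − z₀| < |d|.
Radius of convergence: R = |1 − z₀| = |-3| = 3 (distance from z₀ to the singularity z = 1).

c_0 = -1/3, c_1 = 1/9, c_2 = -1/27, c_3 = 1/81; R = 3.


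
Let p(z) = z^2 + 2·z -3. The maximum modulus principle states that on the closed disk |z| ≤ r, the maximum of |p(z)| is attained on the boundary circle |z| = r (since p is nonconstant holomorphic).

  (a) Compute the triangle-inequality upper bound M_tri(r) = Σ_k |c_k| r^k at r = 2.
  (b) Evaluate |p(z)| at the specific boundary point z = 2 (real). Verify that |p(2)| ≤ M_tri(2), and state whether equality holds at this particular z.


Coefficients: c_0 = -3, c_1 = 2, c_2 = 1. Radius r = 2.
Part (a). Triangle bound: M_tri(r) = Σ_k |c_k| r^k
  = |-3|·2^0 + |2|·2^1 + |1|·2^2
  = 3 + 4 + 4 = 11.
This bounds M(r) := max_{|z|=r} |p(z)| from above; equality holds iff all terms c_k z^k can be made to align in phase at a single z on |z|=r.
Part (b). At z = 2 (real, on the circle |z| = r):
  p(2) = (-3)·2^0 + (2)·2^1 + (1)·2^2 = 5.
  |p(2)| = 5.
Check: |p(2)| = 5 ≤ 11 = M_tri(2). ✓ Equality does not hold at z = 2 (the coefficients have mixed signs, so the terms do not all align in phase there).

M_tri(2) = 11; |p(2)| = 5; equality at z=2: no.


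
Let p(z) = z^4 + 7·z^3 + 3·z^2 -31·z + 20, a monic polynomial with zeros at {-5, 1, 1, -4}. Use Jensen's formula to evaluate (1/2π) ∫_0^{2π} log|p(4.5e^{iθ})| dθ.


Zeros: -5, -4, 1, 1; r = 4.5.
Inside |z| < r: -4, 1, 1. Outside (|z| ≥ r): -5.
p(0) = 20, so log|p(0)| = log(20) = 2.9957.
Apply Jensen: I(r) = log|p(0)| + Σ_k log(r/|z_k|), summed over zeros inside |z| < r.
  log(r/|z_k|) for z_k = 1: log(4.5/1) = 1.5041
  log(r/|z_k|) for z_k = 1: log(4.5/1) = 1.5041
  log(r/|z_k|) for z_k = -4: log(4.5/4) = 0.1178
  Outside zeros (-5) contribute nothing to the Jensen sum.
Sum over inside zeros: 3.1259.
I(r) = log|p(0)| + (inside sum) = 2.9957 + 3.1259 = 6.1217.
Note: since some zeros are outside |z| ≤ r, the simplified n·log(r) form does NOT apply — only the inside zeros contribute.

I(r) ≈ 6.1217.


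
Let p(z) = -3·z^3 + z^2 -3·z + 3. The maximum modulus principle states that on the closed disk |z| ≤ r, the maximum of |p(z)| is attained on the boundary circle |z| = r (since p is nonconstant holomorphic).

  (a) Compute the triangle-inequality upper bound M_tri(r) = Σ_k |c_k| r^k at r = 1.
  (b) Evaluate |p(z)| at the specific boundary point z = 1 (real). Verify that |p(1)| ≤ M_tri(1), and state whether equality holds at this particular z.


Coefficients: c_0 = 3, c_1 = -3, c_2 = 1, c_3 = -3. Radius r = 1.
Part (a). Triangle bound: M_tri(r) = Σ_k |c_k| r^k
  = |3|·1^0 + |-3|·1^1 + |1|·1^2 + |-3|·1^3
  = 3 + 3 + 1 + 3 = 10.
This bounds M(r) := max_{|z|=r} |p(z)| from above; equality holds iff all terms c_k z^k can be made to align in phase at a single z on |z|=r.
Part (b). At z = 1 (real, on the circle |z| = r):
  p(1) = (3)·1^0 + (-3)·1^1 + (1)·1^2 + (-3)·1^3 = -2.
  |p(1)| = 2.
Check: |p(1)| = 2 ≤ 10 = M_tri(1). ✓ Equality does not hold at z = 1 (the coefficients have mixed signs, so the terms do not all align in phase there).

M_tri(1) = 10; |p(1)| = 2; equality at z=1: no.


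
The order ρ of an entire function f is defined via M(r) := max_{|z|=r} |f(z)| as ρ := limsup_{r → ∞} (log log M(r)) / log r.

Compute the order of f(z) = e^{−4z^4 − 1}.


|e^{−4z^4 − 1}| = e^{Re(-4·z^4) + -1} ≤ e^{4|z|^4 + -1} = e^{4r^4 + -1} on |z| = r, so ρ ≤ 4. Choosing z on |z|=r so that -4·z^4 is real positive (always possible by picking arg z appropriately) gives |f(z)| = e^{4r^4 + -1}, matching the bound. The additive constant -1 does not affect log log M(r) ~ 4·log r. Hence ρ = 4.
Therefore ρ = 4.

Order ρ = 4.


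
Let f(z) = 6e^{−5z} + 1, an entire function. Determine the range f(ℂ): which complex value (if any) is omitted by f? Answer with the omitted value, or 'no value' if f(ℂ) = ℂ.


Little Picard bounds the complement of f(ℂ) to at most one point.
e^{−5z} is never zero on ℂ, so 6·e^{−5z} takes every value in ℂ ∖ {0}. Adding 1 shifts the range to ℂ ∖ {1}. Thus f omits exactly the value 1.

Omitted value: 1.


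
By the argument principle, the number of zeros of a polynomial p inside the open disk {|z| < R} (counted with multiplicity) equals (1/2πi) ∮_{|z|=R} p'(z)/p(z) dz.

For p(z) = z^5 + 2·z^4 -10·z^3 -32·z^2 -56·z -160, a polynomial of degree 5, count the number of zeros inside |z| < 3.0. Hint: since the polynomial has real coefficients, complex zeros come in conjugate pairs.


The zeros of p are: 4, (0 + 2i), (0 - 2i), (-3 + 1i), (-3 - 1i).
Their magnitudes are: 4, 2, 2, 3.162, 3.162.
Zeros with |z| < R = 3.0: (0 + 2i), (0 - 2i).
Count = 2.
By the argument principle, (1/2πi) ∮_{|z|=R} p'(z)/p(z) dz equals exactly this count.

Number of zeros inside |z| < 3.0: 2.


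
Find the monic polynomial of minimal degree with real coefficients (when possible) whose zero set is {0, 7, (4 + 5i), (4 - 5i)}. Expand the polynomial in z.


The polynomial is p(z) = ∏_{α ∈ S} (z − α), where S = {0, 7, (4 + 5i), (4 - 5i)}.
Expanding the product yields: p(z) = z^4 -15·z^3 + 97·z^2 -287·z.
Note conjugate pairs combine to real quadratics: (z − (4+5i))(z − (4−5i)) = z² − 8z + 41.
The resulting polynomial has degree 4 and real coefficients as required.

p(z) = z^4 -15·z^3 + 97·z^2 -287·z.


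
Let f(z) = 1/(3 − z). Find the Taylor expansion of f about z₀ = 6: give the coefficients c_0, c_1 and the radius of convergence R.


Let w = z − z₀, so z = z₀ + w.
Then 3 − z = 3 − (z₀ + w) = (3 − z₀) − w = -3 − w.
f(z) = 1/(-3 − w) = (1/(-3)) · 1/(1 − w/(-3)) = Σ_{n≥0} w^n / (-3)^(n+1).
So c_n = 1/(-3)^(n+1):
  c_0 = 1/(-3)^1 = -1/3.
  c_1 = 1/(-3)^2 = 1/9.
The series is valid for |w/d| < 1, i.e. |z − z₀| < |d|.
Radius of convergence: R = |3 − z₀| = |-3| = 3 (distance from z₀ to the singularity z = 3).

c_0 = -1/3, c_1 = 1/9; R = 3.


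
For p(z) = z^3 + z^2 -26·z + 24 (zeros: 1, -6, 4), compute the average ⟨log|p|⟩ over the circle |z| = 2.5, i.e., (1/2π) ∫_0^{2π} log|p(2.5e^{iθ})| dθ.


Zeros: -6, 1, 4; r = 2.5.
Inside |z| < r: 1. Outside (|z| ≥ r): -6, 4.
p(0) = 24, so log|p(0)| = log(24) = 3.1781.
Apply Jensen: I(r) = log|p(0)| + Σ_k log(r/|z_k|), summed over zeros inside |z| < r.
  log(r/|z_k|) for z_k = 1: log(2.5/1) = 0.9163
  Outside zeros (-6, 4) contribute nothing to the Jensen sum.
Sum over inside zeros: 0.9163.
I(r) = log|p(0)| + (inside sum) = 3.1781 + 0.9163 = 4.0943.
Note: since some zeros are outside |z| ≤ r, the simplified n·log(r) form does NOT apply — only the inside zeros contribute.

I(r) ≈ 4.0943.


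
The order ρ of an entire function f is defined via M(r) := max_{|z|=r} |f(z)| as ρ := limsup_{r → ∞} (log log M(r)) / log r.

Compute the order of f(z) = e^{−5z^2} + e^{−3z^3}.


Each summand is entire of order 2 and 3 respectively (as in the single-exponential case). The order of a sum is at most the max of the orders, so ρ ≤ 3. For the lower bound: on |z|=r choose arg z so that -3z^3 is real positive; then |e^{-3z^3}| = e^{3r^3} while |e^{-5z^2}| ≤ e^{5r^2} = o(e^{3r^3}). So |f| ≥ e^{3r^3}(1 − o(1)) and ρ ≥ 3. Hence ρ = max(2, 3) = 3.
Therefore ρ = 3.

Order ρ = 3.


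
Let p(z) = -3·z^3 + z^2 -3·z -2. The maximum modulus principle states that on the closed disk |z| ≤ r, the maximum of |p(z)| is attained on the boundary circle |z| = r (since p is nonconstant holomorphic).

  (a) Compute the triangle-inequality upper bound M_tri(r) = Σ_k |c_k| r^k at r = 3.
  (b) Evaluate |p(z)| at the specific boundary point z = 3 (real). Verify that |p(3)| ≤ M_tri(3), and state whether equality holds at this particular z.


Coefficients: c_0 = -2, c_1 = -3, c_2 = 1, c_3 = -3. Radius r = 3.
Part (a). Triangle bound: M_tri(r) = Σ_k |c_k| r^k
  = |-2|·3^0 + |-3|·3^1 + |1|·3^2 + |-3|·3^3
  = 2 + 9 + 9 + 81 = 101.
This bounds M(r) := max_{|z|=r} |p(z)| from above; equality holds iff all terms c_k z^k can be made to align in phase at a single z on |z|=r.
Part (b). At z = 3 (real, on the circle |z| = r):
  p(3) = (-2)·3^0 + (-3)·3^1 + (1)·3^2 + (-3)·3^3 = -83.
  |p(3)| = 83.
Check: |p(3)| = 83 ≤ 101 = M_tri(3). ✓ Equality does not hold at z = 3 (the coefficients have mixed signs, so the terms do not all align in phase there).

M_tri(3) = 101; |p(3)| = 83; equality at z=3: no.


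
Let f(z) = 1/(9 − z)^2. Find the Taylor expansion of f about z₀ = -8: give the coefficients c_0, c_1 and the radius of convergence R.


Let w = z − z₀, so z = z₀ + w.
Then 9 − z = 9 − (z₀ + w) = (9 − z₀) − w = 17 − w.
f(z) = 1/(17 − w)^2 = (1/(17)^2) · (1 − w/(17))^{−2}.
By the binomial series (1−u)^{−2} = Σ_{n≥0} C(n+1, 1) u^n for |u|<1, with u = w/(17):
  c_n = C(n+1, 1) / (17)^(n+2).
  c_0 = 1/(17)^2 = 1/289.
  c_1 = 2/(17)^3 = 2/4913.
The series is valid for |w/d| < 1, i.e. |z − z₀| < |d|.
Radius of convergence: R = |9 − z₀| = |17| = 17 (distance from z₀ to the singularity z = 9).

c_0 = 1/289, c_1 = 2/4913; R = 17.


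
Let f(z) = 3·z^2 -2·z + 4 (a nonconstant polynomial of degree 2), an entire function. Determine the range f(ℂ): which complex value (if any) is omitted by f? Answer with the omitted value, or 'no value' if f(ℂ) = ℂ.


Little Picard bounds the complement of f(ℂ) to at most one point.
For every w ∈ ℂ, the equation p(z) − w = 0 is a nonconstant polynomial in z and hence has at least one root by the fundamental theorem of algebra. So p is surjective onto ℂ, omitting no value.

Omitted value: no value.
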